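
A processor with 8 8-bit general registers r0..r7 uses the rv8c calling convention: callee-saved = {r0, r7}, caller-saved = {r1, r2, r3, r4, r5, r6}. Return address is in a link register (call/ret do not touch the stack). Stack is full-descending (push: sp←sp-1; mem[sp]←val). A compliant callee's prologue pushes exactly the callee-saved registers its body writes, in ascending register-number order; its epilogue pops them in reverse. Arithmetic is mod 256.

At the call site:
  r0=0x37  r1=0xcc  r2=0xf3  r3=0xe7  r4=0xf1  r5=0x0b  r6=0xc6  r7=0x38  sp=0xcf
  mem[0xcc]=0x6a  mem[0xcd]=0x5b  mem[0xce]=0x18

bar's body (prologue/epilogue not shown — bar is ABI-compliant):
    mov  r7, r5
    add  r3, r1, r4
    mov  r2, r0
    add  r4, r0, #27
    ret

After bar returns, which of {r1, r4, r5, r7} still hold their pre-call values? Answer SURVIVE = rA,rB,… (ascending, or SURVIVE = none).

prologue: push r7 → mem[0xce]=0x38, sp=0xce
body[0] mov  r7, r5 → r7=0x0b
body[1] add  r3, r1, r4 → r3=0xbd
body[2] mov  r2, r0 → r2=0x37
body[3] add  r4, r0, #27 → r4=0x52
epilogue: pop r7=0x38, sp=0xcf
r1: caller-saved, written=False
r4: caller-saved, written=True
r5: caller-saved, written=False
r7: callee-saved, written=True

SURVIVE = r1,r5,r7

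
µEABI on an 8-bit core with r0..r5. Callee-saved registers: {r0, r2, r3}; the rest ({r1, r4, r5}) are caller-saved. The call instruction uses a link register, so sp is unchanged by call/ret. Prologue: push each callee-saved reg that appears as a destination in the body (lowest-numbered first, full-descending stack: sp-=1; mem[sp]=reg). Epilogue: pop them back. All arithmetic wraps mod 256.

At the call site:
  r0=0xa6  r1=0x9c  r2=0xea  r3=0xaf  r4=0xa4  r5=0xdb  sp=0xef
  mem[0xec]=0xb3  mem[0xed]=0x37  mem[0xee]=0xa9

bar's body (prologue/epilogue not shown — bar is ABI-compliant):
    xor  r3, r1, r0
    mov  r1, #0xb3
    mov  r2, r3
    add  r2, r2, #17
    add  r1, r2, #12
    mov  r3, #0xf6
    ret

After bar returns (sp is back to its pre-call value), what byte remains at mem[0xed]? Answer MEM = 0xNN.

prologue: push r2 -> mem[0xee]=0xea, sp=0xee
prologue: push r3 -> mem[0xed]=0xaf, sp=0xed
body[0] xor  r3, r1, r0 -> r3=0x3a
body[1] mov  r1, #0xb3 -> r1=0xb3
body[2] mov  r2, r3 -> r2=0x3a
body[3] add  r2, r2, #17 -> r2=0x4b
body[4] add  r1, r2, #12 -> r1=0x57
body[5] mov  r3, #0xf6 -> r3=0xf6
epilogue: pop r3=0xaf, sp=0xee
epilogue: pop r2=0xea, sp=0xef
prologue pushed ['r2', 'r3'] at ['0xee', '0xed']

MEM = 0xaf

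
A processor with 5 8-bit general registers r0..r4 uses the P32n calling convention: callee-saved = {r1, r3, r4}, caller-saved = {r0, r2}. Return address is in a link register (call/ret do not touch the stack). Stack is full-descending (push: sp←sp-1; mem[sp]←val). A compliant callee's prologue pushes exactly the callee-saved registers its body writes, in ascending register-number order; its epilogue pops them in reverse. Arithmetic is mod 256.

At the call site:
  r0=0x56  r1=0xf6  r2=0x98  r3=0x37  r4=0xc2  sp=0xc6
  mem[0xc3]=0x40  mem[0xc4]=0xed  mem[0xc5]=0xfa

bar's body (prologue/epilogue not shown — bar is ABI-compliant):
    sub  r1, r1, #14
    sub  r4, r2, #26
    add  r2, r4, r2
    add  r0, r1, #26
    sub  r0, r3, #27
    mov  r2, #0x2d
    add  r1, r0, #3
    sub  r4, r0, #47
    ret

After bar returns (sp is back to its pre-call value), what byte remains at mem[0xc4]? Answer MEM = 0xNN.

prologue: push r1 -> mem[0xc5]=0xf6, sp=0xc5
prologue: push r4 -> mem[0xc4]=0xc2, sp=0xc4
body[0] sub  r1, r1, #14 -> r1=0xe8
body[1] sub  r4, r2, #26 -> r4=0x7e
body[2] add  r2, r4, r2 -> r2=0x16
body[3] add  r0, r1, #26 -> r0=0x02
body[4] sub  r0, r3, #27 -> r0=0x1c
body[5] mov  r2, #0x2d -> r2=0x2d
body[6] add  r1, r0, #3 -> r1=0x1f
body[7] sub  r4, r0, #47 -> r4=0xed
epilogue: pop r4=0xc2, sp=0xc5
epilogue: pop r1=0xf6, sp=0xc6
prologue pushed ['r1', 'r4'] at ['0xc5', '0xc4']

MEM = 0xc2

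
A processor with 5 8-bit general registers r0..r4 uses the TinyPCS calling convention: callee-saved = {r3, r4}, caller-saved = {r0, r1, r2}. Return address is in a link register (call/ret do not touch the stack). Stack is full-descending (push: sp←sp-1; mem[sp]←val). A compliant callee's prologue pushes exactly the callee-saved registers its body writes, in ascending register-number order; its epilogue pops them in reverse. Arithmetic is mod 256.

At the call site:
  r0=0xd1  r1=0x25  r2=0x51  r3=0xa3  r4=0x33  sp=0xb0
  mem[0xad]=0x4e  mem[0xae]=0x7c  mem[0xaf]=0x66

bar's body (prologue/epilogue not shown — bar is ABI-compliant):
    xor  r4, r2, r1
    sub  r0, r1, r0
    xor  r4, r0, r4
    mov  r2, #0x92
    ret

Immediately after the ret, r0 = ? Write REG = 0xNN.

REG = 0x54

prologue: push r4 -> mem[0xaf]=0x33, sp=0xaf
body[0] xor  r4, r2, r1 -> r4=0x74
body[1] sub  r0, r1, r0 -> r0=0x54
body[2] xor  r4, r0, r4 -> r4=0x20
body[3] mov  r2, #0x92 -> r2=0x92
epilogue: pop r4=0x33, sp=0xb0
r0 is caller-saved -> body value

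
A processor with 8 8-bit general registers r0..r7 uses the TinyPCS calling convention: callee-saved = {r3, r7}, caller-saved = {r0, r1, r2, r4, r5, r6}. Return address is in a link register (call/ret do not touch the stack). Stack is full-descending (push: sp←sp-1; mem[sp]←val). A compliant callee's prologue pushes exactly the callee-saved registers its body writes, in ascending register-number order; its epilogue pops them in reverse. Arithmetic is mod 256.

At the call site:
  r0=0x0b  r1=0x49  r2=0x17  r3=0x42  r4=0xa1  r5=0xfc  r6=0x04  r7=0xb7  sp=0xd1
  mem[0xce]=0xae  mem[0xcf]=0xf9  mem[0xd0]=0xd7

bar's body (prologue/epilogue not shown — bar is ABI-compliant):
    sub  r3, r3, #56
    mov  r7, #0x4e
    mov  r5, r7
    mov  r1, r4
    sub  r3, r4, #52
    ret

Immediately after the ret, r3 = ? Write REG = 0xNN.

REG = 0x42

prologue: push r3 -> mem[0xd0]=0x42, sp=0xd0
prologue: push r7 -> mem[0xcf]=0xb7, sp=0xcf
body[0] sub  r3, r3, #56 -> r3=0x0a
body[1] mov  r7, #0x4e -> r7=0x4e
body[2] mov  r5, r7 -> r5=0x4e
body[3] mov  r1, r4 -> r1=0xa1
body[4] sub  r3, r4, #52 -> r3=0x6d
epilogue: pop r7=0xb7, sp=0xd0
epilogue: pop r3=0x42, sp=0xd1
r3 is callee-saved -> restored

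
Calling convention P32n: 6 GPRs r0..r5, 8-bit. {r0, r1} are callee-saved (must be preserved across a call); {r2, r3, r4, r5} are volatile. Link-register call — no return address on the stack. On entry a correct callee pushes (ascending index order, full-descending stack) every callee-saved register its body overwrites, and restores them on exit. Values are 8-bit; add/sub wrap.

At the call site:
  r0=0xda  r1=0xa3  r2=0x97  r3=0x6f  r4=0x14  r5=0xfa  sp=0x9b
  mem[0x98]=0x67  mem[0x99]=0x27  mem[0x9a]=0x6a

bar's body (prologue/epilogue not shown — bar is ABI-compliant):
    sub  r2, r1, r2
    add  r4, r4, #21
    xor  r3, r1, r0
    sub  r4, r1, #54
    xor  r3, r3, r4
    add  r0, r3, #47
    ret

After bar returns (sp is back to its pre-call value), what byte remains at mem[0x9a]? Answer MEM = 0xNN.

MEM = 0xda

prologue: push r0 -> mem[0x9a]=0xda, sp=0x9a
body[0] sub  r2, r1, r2 -> r2=0x0c
body[1] add  r4, r4, #21 -> r4=0x29
body[2] xor  r3, r1, r0 -> r3=0x79
body[3] sub  r4, r1, #54 -> r4=0x6d
body[4] xor  r3, r3, r4 -> r3=0x14
body[5] add  r0, r3, #47 -> r0=0x43
epilogue: pop r0=0xda, sp=0x9b
prologue pushed ['r0'] at ['0x9a']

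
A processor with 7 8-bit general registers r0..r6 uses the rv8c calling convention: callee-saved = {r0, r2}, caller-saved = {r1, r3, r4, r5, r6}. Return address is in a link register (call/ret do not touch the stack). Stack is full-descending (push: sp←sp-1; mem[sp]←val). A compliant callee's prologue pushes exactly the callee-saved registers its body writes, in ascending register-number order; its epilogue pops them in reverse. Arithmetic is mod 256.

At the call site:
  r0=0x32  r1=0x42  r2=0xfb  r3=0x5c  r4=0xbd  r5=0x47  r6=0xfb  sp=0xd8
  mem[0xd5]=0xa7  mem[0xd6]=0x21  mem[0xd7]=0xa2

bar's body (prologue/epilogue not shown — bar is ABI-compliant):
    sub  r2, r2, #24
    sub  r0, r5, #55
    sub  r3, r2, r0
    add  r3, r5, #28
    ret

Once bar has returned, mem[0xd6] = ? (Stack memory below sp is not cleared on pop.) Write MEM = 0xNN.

MEM = 0xfb

prologue: push r0 → mem[0xd7]=0x32, sp=0xd7
prologue: push r2 → mem[0xd6]=0xfb, sp=0xd6
body[0] sub  r2, r2, #24 → r2=0xe3
body[1] sub  r0, r5, #55 → r0=0x10
body[2] sub  r3, r2, r0 → r3=0xd3
body[3] add  r3, r5, #28 → r3=0x63
epilogue: pop r2=0xfb, sp=0xd7
epilogue: pop r0=0x32, sp=0xd8
prologue pushed ['r0', 'r2'] at ['0xd7', '0xd6']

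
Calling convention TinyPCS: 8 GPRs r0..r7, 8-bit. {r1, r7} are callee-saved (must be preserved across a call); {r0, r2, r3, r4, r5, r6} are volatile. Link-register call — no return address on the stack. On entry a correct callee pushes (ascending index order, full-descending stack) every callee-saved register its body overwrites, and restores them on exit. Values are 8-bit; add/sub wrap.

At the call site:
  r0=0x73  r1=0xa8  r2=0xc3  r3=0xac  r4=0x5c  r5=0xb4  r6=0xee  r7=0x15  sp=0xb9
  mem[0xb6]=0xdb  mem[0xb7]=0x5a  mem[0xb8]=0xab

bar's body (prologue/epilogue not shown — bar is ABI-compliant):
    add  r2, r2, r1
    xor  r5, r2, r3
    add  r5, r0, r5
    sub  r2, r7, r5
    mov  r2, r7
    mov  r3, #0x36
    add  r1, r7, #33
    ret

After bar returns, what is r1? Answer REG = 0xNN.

REG = 0xa8

prologue: push r1 → mem[0xb8]=0xa8, sp=0xb8
body[0] add  r2, r2, r1 → r2=0x6b
body[1] xor  r5, r2, r3 → r5=0xc7
body[2] add  r5, r0, r5 → r5=0x3a
body[3] sub  r2, r7, r5 → r2=0xdb
body[4] mov  r2, r7 → r2=0x15
body[5] mov  r3, #0x36 → r3=0x36
body[6] add  r1, r7, #33 → r1=0x36
epilogue: pop r1=0xa8, sp=0xb9
r1 is callee-saved → restored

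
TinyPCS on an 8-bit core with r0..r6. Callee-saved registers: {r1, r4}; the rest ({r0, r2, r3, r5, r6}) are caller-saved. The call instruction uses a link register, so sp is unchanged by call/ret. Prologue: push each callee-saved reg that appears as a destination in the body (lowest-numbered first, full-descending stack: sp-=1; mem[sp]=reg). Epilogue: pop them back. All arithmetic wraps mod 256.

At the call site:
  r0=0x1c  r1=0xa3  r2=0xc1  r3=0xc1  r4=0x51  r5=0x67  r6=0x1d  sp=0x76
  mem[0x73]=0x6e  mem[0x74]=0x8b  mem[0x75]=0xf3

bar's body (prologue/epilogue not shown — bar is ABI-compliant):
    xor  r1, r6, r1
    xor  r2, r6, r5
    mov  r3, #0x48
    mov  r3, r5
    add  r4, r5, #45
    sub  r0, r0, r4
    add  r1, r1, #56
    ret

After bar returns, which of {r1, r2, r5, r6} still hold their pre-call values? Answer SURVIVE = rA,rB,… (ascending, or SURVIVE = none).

prologue: push r1 -> mem[0x75]=0xa3, sp=0x75
prologue: push r4 -> mem[0x74]=0x51, sp=0x74
body[0] xor  r1, r6, r1 -> r1=0xbe
body[1] xor  r2, r6, r5 -> r2=0x7a
body[2] mov  r3, #0x48 -> r3=0x48
body[3] mov  r3, r5 -> r3=0x67
body[4] add  r4, r5, #45 -> r4=0x94
body[5] sub  r0, r0, r4 -> r0=0x88
body[6] add  r1, r1, #56 -> r1=0xf6
epilogue: pop r4=0x51, sp=0x75
epilogue: pop r1=0xa3, sp=0x76
r1: callee-saved, written=True
r2: caller-saved, written=True
r5: caller-saved, written=False
r6: caller-saved, written=False

SURVIVE = r1,r5,r6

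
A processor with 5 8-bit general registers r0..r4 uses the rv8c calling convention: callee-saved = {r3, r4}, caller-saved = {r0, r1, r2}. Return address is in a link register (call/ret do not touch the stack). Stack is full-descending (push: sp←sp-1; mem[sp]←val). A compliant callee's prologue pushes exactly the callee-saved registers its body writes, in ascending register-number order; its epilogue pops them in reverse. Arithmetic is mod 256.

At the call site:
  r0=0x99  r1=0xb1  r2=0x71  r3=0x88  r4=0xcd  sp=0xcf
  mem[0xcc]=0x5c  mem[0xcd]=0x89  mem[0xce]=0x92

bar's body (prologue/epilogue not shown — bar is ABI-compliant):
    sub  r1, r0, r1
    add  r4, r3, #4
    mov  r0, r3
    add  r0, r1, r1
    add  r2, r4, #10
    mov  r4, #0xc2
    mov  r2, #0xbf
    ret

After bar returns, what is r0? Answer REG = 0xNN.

REG = 0xd0

prologue: push r4 -> mem[0xce]=0xcd, sp=0xce
body[0] sub  r1, r0, r1 -> r1=0xe8
body[1] add  r4, r3, #4 -> r4=0x8c
body[2] mov  r0, r3 -> r0=0x88
body[3] add  r0, r1, r1 -> r0=0xd0
body[4] add  r2, r4, #10 -> r2=0x96
body[5] mov  r4, #0xc2 -> r4=0xc2
body[6] mov  r2, #0xbf -> r2=0xbf
epilogue: pop r4=0xcd, sp=0xcf
r0 is caller-saved -> body value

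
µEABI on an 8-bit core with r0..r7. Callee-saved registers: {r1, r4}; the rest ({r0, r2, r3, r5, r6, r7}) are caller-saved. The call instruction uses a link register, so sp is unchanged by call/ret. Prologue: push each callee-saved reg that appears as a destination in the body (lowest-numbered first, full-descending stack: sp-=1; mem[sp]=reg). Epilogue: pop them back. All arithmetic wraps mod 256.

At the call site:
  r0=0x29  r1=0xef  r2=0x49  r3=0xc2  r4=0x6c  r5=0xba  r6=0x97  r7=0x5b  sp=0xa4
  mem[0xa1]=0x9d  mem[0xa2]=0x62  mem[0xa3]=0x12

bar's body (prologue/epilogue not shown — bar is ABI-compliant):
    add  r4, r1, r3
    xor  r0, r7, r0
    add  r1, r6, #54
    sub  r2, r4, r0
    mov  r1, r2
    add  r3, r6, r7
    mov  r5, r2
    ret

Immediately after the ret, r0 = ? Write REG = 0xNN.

prologue: push r1 -> mem[0xa3]=0xef, sp=0xa3
prologue: push r4 -> mem[0xa2]=0x6c, sp=0xa2
body[0] add  r4, r1, r3 -> r4=0xb1
body[1] xor  r0, r7, r0 -> r0=0x72
body[2] add  r1, r6, #54 -> r1=0xcd
body[3] sub  r2, r4, r0 -> r2=0x3f
body[4] mov  r1, r2 -> r1=0x3f
body[5] add  r3, r6, r7 -> r3=0xf2
body[6] mov  r5, r2 -> r5=0x3f
epilogue: pop r4=0x6c, sp=0xa3
epilogue: pop r1=0xef, sp=0xa4
r0 is caller-saved -> body value

REG = 0x72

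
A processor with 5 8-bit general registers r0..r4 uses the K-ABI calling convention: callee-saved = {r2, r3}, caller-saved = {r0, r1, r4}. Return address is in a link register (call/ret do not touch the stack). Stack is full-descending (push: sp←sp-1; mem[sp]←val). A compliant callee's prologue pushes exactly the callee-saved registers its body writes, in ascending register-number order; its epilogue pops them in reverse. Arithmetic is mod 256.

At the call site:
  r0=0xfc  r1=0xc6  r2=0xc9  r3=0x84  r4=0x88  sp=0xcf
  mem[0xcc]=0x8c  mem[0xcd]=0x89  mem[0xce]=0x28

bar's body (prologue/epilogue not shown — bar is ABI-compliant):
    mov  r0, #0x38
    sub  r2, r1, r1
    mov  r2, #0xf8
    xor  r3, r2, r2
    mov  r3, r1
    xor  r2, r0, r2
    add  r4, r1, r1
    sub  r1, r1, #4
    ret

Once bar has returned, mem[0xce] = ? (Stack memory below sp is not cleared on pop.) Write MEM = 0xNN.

prologue: push r2 -> mem[0xce]=0xc9, sp=0xce
prologue: push r3 -> mem[0xcd]=0x84, sp=0xcd
body[0] mov  r0, #0x38 -> r0=0x38
body[1] sub  r2, r1, r1 -> r2=0x00
body[2] mov  r2, #0xf8 -> r2=0xf8
body[3] xor  r3, r2, r2 -> r3=0x00
body[4] mov  r3, r1 -> r3=0xc6
body[5] xor  r2, r0, r2 -> r2=0xc0
body[6] add  r4, r1, r1 -> r4=0x8c
body[7] sub  r1, r1, #4 -> r1=0xc2
epilogue: pop r3=0x84, sp=0xce
epilogue: pop r2=0xc9, sp=0xcf
prologue pushed ['r2', 'r3'] at ['0xce', '0xcd']

MEM = 0xc9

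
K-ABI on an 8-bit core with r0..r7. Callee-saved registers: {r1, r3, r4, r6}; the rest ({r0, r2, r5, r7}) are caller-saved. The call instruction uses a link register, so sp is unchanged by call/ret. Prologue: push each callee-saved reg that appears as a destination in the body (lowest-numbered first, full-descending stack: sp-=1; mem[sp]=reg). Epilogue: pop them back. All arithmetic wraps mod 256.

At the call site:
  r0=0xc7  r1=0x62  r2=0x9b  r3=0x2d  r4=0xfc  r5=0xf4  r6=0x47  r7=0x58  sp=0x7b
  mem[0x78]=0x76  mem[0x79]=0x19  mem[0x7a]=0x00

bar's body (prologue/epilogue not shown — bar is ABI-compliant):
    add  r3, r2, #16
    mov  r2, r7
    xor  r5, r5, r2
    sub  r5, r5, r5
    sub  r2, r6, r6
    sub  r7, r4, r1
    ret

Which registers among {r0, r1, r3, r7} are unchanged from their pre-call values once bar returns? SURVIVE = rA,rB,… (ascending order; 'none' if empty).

SURVIVE = r0,r1,r3

prologue: push r3 -> mem[0x7a]=0x2d, sp=0x7a
body[0] add  r3, r2, #16 -> r3=0xab
body[1] mov  r2, r7 -> r2=0x58
body[2] xor  r5, r5, r2 -> r5=0xac
body[3] sub  r5, r5, r5 -> r5=0x00
body[4] sub  r2, r6, r6 -> r2=0x00
body[5] sub  r7, r4, r1 -> r7=0x9a
epilogue: pop r3=0x2d, sp=0x7b
r0: caller-saved, written=False
r1: callee-saved, written=False
r3: callee-saved, written=True
r7: caller-saved, written=True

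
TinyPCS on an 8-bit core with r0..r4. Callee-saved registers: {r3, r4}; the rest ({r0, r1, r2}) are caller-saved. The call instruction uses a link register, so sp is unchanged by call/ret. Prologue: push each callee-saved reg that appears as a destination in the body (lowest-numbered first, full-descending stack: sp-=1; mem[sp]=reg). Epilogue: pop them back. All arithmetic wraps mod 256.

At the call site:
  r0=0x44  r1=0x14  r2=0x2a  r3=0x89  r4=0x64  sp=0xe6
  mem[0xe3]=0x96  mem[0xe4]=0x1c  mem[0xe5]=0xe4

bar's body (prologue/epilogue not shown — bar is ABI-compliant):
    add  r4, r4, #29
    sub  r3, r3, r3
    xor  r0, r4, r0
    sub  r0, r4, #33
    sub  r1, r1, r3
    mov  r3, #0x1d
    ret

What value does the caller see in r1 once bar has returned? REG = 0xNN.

REG = 0x14

prologue: push r3 -> mem[0xe5]=0x89, sp=0xe5
prologue: push r4 -> mem[0xe4]=0x64, sp=0xe4
body[0] add  r4, r4, #29 -> r4=0x81
body[1] sub  r3, r3, r3 -> r3=0x00
body[2] xor  r0, r4, r0 -> r0=0xc5
body[3] sub  r0, r4, #33 -> r0=0x60
body[4] sub  r1, r1, r3 -> r1=0x14
body[5] mov  r3, #0x1d -> r3=0x1d
epilogue: pop r4=0x64, sp=0xe5
epilogue: pop r3=0x89, sp=0xe6
r1 is caller-saved -> body value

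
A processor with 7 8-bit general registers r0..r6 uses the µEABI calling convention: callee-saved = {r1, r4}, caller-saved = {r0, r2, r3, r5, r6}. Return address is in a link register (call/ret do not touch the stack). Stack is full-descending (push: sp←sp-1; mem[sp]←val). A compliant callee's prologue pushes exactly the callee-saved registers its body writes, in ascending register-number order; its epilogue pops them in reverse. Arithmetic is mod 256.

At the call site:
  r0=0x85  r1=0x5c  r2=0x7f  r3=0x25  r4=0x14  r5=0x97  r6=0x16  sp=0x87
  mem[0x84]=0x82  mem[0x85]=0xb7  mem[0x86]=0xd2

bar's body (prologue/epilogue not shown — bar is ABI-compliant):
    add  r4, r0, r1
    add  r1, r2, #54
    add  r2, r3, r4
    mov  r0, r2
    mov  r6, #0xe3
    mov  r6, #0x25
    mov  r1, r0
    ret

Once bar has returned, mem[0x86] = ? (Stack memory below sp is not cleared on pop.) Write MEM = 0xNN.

prologue: push r1 -> mem[0x86]=0x5c, sp=0x86
prologue: push r4 -> mem[0x85]=0x14, sp=0x85
body[0] add  r4, r0, r1 -> r4=0xe1
body[1] add  r1, r2, #54 -> r1=0xb5
body[2] add  r2, r3, r4 -> r2=0x06
body[3] mov  r0, r2 -> r0=0x06
body[4] mov  r6, #0xe3 -> r6=0xe3
body[5] mov  r6, #0x25 -> r6=0x25
body[6] mov  r1, r0 -> r1=0x06
epilogue: pop r4=0x14, sp=0x86
epilogue: pop r1=0x5c, sp=0x87
prologue pushed ['r1', 'r4'] at ['0x86', '0x85']

MEM = 0x5c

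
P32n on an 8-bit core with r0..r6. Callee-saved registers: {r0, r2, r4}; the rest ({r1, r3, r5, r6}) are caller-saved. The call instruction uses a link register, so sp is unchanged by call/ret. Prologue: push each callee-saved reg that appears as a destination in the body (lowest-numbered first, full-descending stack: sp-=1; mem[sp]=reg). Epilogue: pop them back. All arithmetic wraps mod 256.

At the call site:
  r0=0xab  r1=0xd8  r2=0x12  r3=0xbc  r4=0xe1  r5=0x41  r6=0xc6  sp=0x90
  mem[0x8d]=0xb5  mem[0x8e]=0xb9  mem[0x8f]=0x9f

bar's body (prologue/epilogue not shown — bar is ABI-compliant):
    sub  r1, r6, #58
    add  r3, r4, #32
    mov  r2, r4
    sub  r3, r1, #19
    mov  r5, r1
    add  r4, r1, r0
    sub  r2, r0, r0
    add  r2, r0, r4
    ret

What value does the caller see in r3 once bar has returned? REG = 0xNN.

REG = 0x79

prologue: push r2 -> mem[0x8f]=0x12, sp=0x8f
prologue: push r4 -> mem[0x8e]=0xe1, sp=0x8e
body[0] sub  r1, r6, #58 -> r1=0x8c
body[1] add  r3, r4, #32 -> r3=0x01
body[2] mov  r2, r4 -> r2=0xe1
body[3] sub  r3, r1, #19 -> r3=0x79
body[4] mov  r5, r1 -> r5=0x8c
body[5] add  r4, r1, r0 -> r4=0x37
body[6] sub  r2, r0, r0 -> r2=0x00
body[7] add  r2, r0, r4 -> r2=0xe2
epilogue: pop r4=0xe1, sp=0x8f
epilogue: pop r2=0x12, sp=0x90
r3 is caller-saved -> body value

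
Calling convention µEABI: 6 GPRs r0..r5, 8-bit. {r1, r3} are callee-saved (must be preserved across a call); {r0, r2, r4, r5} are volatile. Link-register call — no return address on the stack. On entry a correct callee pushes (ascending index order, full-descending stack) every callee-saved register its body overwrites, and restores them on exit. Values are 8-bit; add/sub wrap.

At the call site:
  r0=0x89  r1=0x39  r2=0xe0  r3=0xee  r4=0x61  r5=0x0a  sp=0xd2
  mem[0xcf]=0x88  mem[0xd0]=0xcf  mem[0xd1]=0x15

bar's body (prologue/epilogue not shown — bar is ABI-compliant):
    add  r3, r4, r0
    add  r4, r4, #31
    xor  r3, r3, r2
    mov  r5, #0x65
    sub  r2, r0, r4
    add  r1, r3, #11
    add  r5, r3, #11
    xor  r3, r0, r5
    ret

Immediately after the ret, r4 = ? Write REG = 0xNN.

prologue: push r1 -> mem[0xd1]=0x39, sp=0xd1
prologue: push r3 -> mem[0xd0]=0xee, sp=0xd0
body[0] add  r3, r4, r0 -> r3=0xea
body[1] add  r4, r4, #31 -> r4=0x80
body[2] xor  r3, r3, r2 -> r3=0x0a
body[3] mov  r5, #0x65 -> r5=0x65
body[4] sub  r2, r0, r4 -> r2=0x09
body[5] add  r1, r3, #11 -> r1=0x15
body[6] add  r5, r3, #11 -> r5=0x15
body[7] xor  r3, r0, r5 -> r3=0x9c
epilogue: pop r3=0xee, sp=0xd1
epilogue: pop r1=0x39, sp=0xd2
r4 is caller-saved -> body value

REG = 0x80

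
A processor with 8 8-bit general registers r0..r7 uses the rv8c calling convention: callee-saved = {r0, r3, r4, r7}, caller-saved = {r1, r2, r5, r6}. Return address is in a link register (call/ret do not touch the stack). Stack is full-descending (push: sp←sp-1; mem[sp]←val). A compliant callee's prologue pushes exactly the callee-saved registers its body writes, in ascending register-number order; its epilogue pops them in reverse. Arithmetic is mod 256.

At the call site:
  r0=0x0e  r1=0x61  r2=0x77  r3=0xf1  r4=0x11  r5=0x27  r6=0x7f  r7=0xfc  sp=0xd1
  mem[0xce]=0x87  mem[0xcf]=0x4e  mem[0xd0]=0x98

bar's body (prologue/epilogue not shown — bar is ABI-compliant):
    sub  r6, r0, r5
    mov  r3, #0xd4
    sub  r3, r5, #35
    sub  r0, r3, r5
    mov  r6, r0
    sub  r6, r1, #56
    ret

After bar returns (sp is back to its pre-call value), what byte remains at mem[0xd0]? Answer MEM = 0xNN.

prologue: push r0 -> mem[0xd0]=0x0e, sp=0xd0
prologue: push r3 -> mem[0xcf]=0xf1, sp=0xcf
body[0] sub  r6, r0, r5 -> r6=0xe7
body[1] mov  r3, #0xd4 -> r3=0xd4
body[2] sub  r3, r5, #35 -> r3=0x04
body[3] sub  r0, r3, r5 -> r0=0xdd
body[4] mov  r6, r0 -> r6=0xdd
body[5] sub  r6, r1, #56 -> r6=0x29
epilogue: pop r3=0xf1, sp=0xd0
epilogue: pop r0=0x0e, sp=0xd1
prologue pushed ['r0', 'r3'] at ['0xd0', '0xcf']

MEM = 0x0e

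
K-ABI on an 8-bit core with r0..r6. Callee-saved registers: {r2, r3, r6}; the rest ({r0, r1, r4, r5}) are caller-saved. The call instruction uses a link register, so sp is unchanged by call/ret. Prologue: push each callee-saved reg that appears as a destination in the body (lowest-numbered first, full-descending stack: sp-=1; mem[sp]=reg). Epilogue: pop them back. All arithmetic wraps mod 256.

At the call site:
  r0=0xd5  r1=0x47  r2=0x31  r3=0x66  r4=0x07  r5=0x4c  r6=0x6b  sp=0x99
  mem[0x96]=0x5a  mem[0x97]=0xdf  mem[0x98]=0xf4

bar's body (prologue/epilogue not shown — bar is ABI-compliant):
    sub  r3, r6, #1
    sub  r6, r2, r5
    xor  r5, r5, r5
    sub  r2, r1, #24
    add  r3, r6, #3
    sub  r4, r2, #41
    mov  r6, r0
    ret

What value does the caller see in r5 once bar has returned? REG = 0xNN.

REG = 0x00

prologue: push r2 → mem[0x98]=0x31, sp=0x98
prologue: push r3 → mem[0x97]=0x66, sp=0x97
prologue: push r6 → mem[0x96]=0x6b, sp=0x96
body[0] sub  r3, r6, #1 → r3=0x6a
body[1] sub  r6, r2, r5 → r6=0xe5
body[2] xor  r5, r5, r5 → r5=0x00
body[3] sub  r2, r1, #24 → r2=0x2f
body[4] add  r3, r6, #3 → r3=0xe8
body[5] sub  r4, r2, #41 → r4=0x06
body[6] mov  r6, r0 → r6=0xd5
epilogue: pop r6=0x6b, sp=0x97
epilogue: pop r3=0x66, sp=0x98
epilogue: pop r2=0x31, sp=0x99
r5 is caller-saved → body value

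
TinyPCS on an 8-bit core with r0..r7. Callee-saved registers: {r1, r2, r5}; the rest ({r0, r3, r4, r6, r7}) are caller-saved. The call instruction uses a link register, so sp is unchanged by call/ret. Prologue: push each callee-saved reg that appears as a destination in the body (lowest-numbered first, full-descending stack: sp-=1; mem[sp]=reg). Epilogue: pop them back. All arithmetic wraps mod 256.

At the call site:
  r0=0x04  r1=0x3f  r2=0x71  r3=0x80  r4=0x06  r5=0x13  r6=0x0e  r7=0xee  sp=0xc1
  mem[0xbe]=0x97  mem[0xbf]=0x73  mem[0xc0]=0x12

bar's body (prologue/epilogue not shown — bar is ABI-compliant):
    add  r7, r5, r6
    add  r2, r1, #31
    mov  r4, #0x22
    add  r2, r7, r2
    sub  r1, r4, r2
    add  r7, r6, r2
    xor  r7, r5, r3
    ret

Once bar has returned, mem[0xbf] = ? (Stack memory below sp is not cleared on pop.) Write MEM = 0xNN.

prologue: push r1 → mem[0xc0]=0x3f, sp=0xc0
prologue: push r2 → mem[0xbf]=0x71, sp=0xbf
body[0] add  r7, r5, r6 → r7=0x21
body[1] add  r2, r1, #31 → r2=0x5e
body[2] mov  r4, #0x22 → r4=0x22
body[3] add  r2, r7, r2 → r2=0x7f
body[4] sub  r1, r4, r2 → r1=0xa3
body[5] add  r7, r6, r2 → r7=0x8d
body[6] xor  r7, r5, r3 → r7=0x93
epilogue: pop r2=0x71, sp=0xc0
epilogue: pop r1=0x3f, sp=0xc1
prologue pushed ['r1', 'r2'] at ['0xc0', '0xbf']

MEM = 0x71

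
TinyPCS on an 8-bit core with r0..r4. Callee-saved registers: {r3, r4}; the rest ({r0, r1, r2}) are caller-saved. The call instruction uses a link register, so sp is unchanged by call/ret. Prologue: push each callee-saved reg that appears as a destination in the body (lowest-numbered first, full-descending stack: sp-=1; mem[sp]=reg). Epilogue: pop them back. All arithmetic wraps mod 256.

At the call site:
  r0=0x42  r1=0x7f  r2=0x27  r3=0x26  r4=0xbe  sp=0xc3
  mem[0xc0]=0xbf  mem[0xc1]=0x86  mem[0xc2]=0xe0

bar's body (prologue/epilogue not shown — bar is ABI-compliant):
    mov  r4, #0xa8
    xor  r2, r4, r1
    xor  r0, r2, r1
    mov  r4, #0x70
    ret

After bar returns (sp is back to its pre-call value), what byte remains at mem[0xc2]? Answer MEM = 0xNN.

prologue: push r4 -> mem[0xc2]=0xbe, sp=0xc2
body[0] mov  r4, #0xa8 -> r4=0xa8
body[1] xor  r2, r4, r1 -> r2=0xd7
body[2] xor  r0, r2, r1 -> r0=0xa8
body[3] mov  r4, #0x70 -> r4=0x70
epilogue: pop r4=0xbe, sp=0xc3
prologue pushed ['r4'] at ['0xc2']

MEM = 0xbe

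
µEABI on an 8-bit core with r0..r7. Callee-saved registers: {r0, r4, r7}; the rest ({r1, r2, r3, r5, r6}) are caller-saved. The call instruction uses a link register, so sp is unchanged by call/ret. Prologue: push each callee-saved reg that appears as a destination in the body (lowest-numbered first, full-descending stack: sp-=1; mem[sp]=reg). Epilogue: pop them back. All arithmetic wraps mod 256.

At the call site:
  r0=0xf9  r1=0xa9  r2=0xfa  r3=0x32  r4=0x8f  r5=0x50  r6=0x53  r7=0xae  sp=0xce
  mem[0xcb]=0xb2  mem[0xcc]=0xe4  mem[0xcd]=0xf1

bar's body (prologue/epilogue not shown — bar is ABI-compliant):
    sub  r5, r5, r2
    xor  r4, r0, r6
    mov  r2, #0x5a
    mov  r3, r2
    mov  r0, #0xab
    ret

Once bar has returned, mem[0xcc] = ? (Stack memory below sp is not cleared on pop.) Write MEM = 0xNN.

prologue: push r0 → mem[0xcd]=0xf9, sp=0xcd
prologue: push r4 → mem[0xcc]=0x8f, sp=0xcc
body[0] sub  r5, r5, r2 → r5=0x56
body[1] xor  r4, r0, r6 → r4=0xaa
body[2] mov  r2, #0x5a → r2=0x5a
body[3] mov  r3, r2 → r3=0x5a
body[4] mov  r0, #0xab → r0=0xab
epilogue: pop r4=0x8f, sp=0xcd
epilogue: pop r0=0xf9, sp=0xce
prologue pushed ['r0', 'r4'] at ['0xcd', '0xcc']

MEM = 0x8f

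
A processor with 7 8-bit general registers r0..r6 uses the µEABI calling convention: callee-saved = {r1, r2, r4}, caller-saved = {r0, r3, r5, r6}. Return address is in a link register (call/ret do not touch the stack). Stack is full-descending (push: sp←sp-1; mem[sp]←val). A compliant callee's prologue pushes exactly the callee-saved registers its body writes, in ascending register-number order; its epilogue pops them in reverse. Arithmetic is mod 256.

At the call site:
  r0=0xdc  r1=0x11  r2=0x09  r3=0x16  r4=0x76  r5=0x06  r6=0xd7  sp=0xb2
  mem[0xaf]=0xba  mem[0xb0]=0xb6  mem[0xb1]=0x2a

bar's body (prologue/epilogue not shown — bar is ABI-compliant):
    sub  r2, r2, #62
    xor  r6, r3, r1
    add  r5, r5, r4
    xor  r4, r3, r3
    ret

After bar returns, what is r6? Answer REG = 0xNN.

REG = 0x07

prologue: push r2 → mem[0xb1]=0x09, sp=0xb1
prologue: push r4 → mem[0xb0]=0x76, sp=0xb0
body[0] sub  r2, r2, #62 → r2=0xcb
body[1] xor  r6, r3, r1 → r6=0x07
body[2] add  r5, r5, r4 → r5=0x7c
body[3] xor  r4, r3, r3 → r4=0x00
epilogue: pop r4=0x76, sp=0xb1
epilogue: pop r2=0x09, sp=0xb2
r6 is caller-saved → body value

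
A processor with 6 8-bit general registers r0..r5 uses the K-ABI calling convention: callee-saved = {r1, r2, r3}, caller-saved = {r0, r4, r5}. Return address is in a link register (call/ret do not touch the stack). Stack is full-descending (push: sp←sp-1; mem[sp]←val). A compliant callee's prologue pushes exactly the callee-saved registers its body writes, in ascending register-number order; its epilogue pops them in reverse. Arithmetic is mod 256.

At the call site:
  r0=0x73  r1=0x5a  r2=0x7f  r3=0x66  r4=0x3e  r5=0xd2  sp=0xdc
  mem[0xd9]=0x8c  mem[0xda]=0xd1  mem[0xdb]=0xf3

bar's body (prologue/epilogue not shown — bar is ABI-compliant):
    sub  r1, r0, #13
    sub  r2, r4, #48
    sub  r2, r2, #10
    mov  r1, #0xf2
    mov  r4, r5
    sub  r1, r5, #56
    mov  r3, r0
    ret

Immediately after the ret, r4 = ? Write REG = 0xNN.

prologue: push r1 -> mem[0xdb]=0x5a, sp=0xdb
prologue: push r2 -> mem[0xda]=0x7f, sp=0xda
prologue: push r3 -> mem[0xd9]=0x66, sp=0xd9
body[0] sub  r1, r0, #13 -> r1=0x66
body[1] sub  r2, r4, #48 -> r2=0x0e
body[2] sub  r2, r2, #10 -> r2=0x04
body[3] mov  r1, #0xf2 -> r1=0xf2
body[4] mov  r4, r5 -> r4=0xd2
body[5] sub  r1, r5, #56 -> r1=0x9a
body[6] mov  r3, r0 -> r3=0x73
epilogue: pop r3=0x66, sp=0xda
epilogue: pop r2=0x7f, sp=0xdb
epilogue: pop r1=0x5a, sp=0xdc
r4 is caller-saved -> body value

REG = 0xd2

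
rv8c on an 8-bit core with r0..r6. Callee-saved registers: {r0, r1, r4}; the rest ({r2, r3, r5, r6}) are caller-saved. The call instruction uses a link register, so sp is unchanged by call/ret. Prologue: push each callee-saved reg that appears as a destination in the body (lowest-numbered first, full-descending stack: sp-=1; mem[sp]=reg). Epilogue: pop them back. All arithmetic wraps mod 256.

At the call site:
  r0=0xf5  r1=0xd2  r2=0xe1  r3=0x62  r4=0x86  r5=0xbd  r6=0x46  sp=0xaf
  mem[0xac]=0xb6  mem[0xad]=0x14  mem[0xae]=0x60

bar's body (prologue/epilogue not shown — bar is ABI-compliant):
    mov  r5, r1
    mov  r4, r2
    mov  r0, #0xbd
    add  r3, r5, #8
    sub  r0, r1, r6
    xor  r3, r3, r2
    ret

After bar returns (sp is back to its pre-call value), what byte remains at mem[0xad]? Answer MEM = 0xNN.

prologue: push r0 → mem[0xae]=0xf5, sp=0xae
prologue: push r4 → mem[0xad]=0x86, sp=0xad
body[0] mov  r5, r1 → r5=0xd2
body[1] mov  r4, r2 → r4=0xe1
body[2] mov  r0, #0xbd → r0=0xbd
body[3] add  r3, r5, #8 → r3=0xda
body[4] sub  r0, r1, r6 → r0=0x8c
body[5] xor  r3, r3, r2 → r3=0x3b
epilogue: pop r4=0x86, sp=0xae
epilogue: pop r0=0xf5, sp=0xaf
prologue pushed ['r0', 'r4'] at ['0xae', '0xad']

MEM = 0x86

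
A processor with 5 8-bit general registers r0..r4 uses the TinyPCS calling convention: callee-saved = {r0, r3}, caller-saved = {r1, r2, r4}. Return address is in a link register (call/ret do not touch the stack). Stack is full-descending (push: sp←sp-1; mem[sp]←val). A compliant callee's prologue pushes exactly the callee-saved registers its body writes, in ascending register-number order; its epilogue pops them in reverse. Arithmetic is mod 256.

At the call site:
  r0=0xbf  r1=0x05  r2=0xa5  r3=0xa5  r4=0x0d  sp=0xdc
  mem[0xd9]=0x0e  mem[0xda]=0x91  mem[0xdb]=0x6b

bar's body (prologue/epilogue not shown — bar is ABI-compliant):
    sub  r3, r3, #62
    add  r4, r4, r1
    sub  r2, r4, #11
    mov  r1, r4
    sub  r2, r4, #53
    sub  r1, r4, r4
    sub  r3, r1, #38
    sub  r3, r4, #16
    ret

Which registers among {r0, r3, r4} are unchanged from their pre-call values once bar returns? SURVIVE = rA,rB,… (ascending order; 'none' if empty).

SURVIVE = r0,r3

prologue: push r3 -> mem[0xdb]=0xa5, sp=0xdb
body[0] sub  r3, r3, #62 -> r3=0x67
body[1] add  r4, r4, r1 -> r4=0x12
body[2] sub  r2, r4, #11 -> r2=0x07
body[3] mov  r1, r4 -> r1=0x12
body[4] sub  r2, r4, #53 -> r2=0xdd
body[5] sub  r1, r4, r4 -> r1=0x00
body[6] sub  r3, r1, #38 -> r3=0xda
body[7] sub  r3, r4, #16 -> r3=0x02
epilogue: pop r3=0xa5, sp=0xdc
r0: callee-saved, written=False
r3: callee-saved, written=True
r4: caller-saved, written=True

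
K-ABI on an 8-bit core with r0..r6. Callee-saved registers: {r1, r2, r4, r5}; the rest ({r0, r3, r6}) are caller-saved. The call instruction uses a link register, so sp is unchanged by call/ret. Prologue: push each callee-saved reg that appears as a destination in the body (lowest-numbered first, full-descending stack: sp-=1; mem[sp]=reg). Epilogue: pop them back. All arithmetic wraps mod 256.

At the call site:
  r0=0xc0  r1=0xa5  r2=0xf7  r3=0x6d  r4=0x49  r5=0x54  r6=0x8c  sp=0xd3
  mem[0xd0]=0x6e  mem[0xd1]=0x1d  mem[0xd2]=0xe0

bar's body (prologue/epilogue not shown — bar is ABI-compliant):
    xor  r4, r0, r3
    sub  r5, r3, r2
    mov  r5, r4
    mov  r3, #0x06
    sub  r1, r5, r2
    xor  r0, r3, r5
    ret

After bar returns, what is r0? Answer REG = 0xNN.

REG = 0xab

prologue: push r1 → mem[0xd2]=0xa5, sp=0xd2
prologue: push r4 → mem[0xd1]=0x49, sp=0xd1
prologue: push r5 → mem[0xd0]=0x54, sp=0xd0
body[0] xor  r4, r0, r3 → r4=0xad
body[1] sub  r5, r3, r2 → r5=0x76
body[2] mov  r5, r4 → r5=0xad
body[3] mov  r3, #0x06 → r3=0x06
body[4] sub  r1, r5, r2 → r1=0xb6
body[5] xor  r0, r3, r5 → r0=0xab
epilogue: pop r5=0x54, sp=0xd1
epilogue: pop r4=0x49, sp=0xd2
epilogue: pop r1=0xa5, sp=0xd3
r0 is caller-saved → body value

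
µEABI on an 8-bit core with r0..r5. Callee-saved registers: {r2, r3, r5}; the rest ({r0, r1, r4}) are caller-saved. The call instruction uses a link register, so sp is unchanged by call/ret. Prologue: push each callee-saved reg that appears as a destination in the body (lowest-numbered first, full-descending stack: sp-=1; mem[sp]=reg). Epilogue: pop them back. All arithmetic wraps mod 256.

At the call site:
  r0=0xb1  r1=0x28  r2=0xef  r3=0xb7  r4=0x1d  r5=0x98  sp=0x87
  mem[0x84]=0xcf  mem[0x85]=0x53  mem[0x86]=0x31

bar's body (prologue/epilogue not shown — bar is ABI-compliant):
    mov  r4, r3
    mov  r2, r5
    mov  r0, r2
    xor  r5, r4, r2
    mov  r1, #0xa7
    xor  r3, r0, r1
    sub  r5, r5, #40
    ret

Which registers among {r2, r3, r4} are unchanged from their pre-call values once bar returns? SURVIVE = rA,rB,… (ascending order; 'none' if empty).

prologue: push r2 → mem[0x86]=0xef, sp=0x86
prologue: push r3 → mem[0x85]=0xb7, sp=0x85
prologue: push r5 → mem[0x84]=0x98, sp=0x84
body[0] mov  r4, r3 → r4=0xb7
body[1] mov  r2, r5 → r2=0x98
body[2] mov  r0, r2 → r0=0x98
body[3] xor  r5, r4, r2 → r5=0x2f
body[4] mov  r1, #0xa7 → r1=0xa7
body[5] xor  r3, r0, r1 → r3=0x3f
body[6] sub  r5, r5, #40 → r5=0x07
epilogue: pop r5=0x98, sp=0x85
epilogue: pop r3=0xb7, sp=0x86
epilogue: pop r2=0xef, sp=0x87
r2: callee-saved, written=True
r3: callee-saved, written=True
r4: caller-saved, written=True

SURVIVE = r2,r3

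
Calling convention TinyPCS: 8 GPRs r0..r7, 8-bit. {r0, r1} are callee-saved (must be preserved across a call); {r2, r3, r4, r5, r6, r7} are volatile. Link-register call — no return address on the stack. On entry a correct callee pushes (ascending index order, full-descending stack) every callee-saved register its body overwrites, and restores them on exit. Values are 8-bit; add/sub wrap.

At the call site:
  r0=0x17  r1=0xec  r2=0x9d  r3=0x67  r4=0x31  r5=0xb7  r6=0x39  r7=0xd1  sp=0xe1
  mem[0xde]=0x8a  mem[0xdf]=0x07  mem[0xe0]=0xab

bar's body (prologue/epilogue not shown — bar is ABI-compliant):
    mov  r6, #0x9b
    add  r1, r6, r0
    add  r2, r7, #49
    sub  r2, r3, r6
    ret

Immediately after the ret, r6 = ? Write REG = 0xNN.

REG = 0x9b

prologue: push r1 → mem[0xe0]=0xec, sp=0xe0
body[0] mov  r6, #0x9b → r6=0x9b
body[1] add  r1, r6, r0 → r1=0xb2
body[2] add  r2, r7, #49 → r2=0x02
body[3] sub  r2, r3, r6 → r2=0xcc
epilogue: pop r1=0xec, sp=0xe1
r6 is caller-saved → body value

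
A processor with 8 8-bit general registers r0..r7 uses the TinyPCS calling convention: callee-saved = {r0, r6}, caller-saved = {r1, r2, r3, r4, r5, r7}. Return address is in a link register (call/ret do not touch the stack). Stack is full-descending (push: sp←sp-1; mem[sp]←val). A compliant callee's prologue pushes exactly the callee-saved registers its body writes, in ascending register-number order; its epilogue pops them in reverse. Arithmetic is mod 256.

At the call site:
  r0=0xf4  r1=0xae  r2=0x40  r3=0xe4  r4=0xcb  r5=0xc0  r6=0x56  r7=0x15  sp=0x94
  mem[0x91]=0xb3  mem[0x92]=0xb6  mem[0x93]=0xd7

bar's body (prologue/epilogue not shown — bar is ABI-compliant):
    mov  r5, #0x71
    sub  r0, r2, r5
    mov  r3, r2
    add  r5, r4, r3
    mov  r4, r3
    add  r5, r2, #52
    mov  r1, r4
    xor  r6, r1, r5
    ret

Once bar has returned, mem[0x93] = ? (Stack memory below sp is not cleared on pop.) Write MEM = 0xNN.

prologue: push r0 → mem[0x93]=0xf4, sp=0x93
prologue: push r6 → mem[0x92]=0x56, sp=0x92
body[0] mov  r5, #0x71 → r5=0x71
body[1] sub  r0, r2, r5 → r0=0xcf
body[2] mov  r3, r2 → r3=0x40
body[3] add  r5, r4, r3 → r5=0x0b
body[4] mov  r4, r3 → r4=0x40
body[5] add  r5, r2, #52 → r5=0x74
body[6] mov  r1, r4 → r1=0x40
body[7] xor  r6, r1, r5 → r6=0x34
epilogue: pop r6=0x56, sp=0x93
epilogue: pop r0=0xf4, sp=0x94
prologue pushed ['r0', 'r6'] at ['0x93', '0x92']

MEM = 0xf4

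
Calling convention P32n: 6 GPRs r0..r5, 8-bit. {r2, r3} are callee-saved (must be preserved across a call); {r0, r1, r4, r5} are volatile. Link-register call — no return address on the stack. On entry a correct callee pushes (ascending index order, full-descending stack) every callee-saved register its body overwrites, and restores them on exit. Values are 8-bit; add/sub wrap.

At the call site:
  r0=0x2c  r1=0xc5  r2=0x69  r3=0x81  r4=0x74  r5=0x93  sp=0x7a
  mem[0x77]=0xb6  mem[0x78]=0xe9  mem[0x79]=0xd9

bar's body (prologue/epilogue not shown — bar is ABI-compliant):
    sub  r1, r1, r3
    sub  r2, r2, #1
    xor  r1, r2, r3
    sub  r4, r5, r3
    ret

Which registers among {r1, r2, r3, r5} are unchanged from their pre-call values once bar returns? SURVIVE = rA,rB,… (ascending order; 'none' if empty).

prologue: push r2 → mem[0x79]=0x69, sp=0x79
body[0] sub  r1, r1, r3 → r1=0x44
body[1] sub  r2, r2, #1 → r2=0x68
body[2] xor  r1, r2, r3 → r1=0xe9
body[3] sub  r4, r5, r3 → r4=0x12
epilogue: pop r2=0x69, sp=0x7a
r1: caller-saved, written=True
r2: callee-saved, written=True
r3: callee-saved, written=False
r5: caller-saved, written=False

SURVIVE = r2,r3,r5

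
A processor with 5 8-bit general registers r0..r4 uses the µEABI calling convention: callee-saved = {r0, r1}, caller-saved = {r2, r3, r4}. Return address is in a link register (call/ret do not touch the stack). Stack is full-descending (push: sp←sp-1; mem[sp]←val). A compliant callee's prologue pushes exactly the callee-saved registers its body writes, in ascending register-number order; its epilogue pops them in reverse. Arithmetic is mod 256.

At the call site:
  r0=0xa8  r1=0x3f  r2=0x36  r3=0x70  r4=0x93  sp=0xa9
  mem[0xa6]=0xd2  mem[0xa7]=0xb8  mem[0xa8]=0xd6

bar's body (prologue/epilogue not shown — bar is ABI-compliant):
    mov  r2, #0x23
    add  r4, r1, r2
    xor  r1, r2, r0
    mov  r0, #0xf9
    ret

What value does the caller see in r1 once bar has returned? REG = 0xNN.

prologue: push r0 -> mem[0xa8]=0xa8, sp=0xa8
prologue: push r1 -> mem[0xa7]=0x3f, sp=0xa7
body[0] mov  r2, #0x23 -> r2=0x23
body[1] add  r4, r1, r2 -> r4=0x62
body[2] xor  r1, r2, r0 -> r1=0x8b
body[3] mov  r0, #0xf9 -> r0=0xf9
epilogue: pop r1=0x3f, sp=0xa8
epilogue: pop r0=0xa8, sp=0xa9
r1 is callee-saved -> restored

REG = 0x3f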